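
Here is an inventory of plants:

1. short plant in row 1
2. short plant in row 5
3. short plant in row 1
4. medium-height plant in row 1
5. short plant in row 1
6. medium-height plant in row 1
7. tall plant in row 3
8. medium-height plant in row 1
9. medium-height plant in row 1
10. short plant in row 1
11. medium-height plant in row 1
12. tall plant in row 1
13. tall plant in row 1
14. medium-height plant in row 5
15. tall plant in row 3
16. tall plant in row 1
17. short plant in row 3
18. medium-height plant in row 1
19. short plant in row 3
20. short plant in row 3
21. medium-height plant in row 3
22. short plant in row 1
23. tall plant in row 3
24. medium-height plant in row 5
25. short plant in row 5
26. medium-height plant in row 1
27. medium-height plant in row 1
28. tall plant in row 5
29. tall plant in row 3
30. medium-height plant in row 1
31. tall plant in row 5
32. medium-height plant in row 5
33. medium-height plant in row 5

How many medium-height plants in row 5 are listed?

4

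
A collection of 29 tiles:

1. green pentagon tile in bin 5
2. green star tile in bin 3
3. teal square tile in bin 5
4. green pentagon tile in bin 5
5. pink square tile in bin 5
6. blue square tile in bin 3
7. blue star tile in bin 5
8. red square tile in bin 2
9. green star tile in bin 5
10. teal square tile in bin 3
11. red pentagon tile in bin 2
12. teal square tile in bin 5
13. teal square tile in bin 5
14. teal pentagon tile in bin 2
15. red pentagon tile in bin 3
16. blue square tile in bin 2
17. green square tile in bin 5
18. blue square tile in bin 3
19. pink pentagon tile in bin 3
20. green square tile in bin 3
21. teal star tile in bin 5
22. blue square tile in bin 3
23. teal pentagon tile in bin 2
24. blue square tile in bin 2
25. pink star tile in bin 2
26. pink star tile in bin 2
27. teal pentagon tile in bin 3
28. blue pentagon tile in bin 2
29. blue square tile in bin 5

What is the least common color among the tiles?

Counts by color: teal 8, blue 8, green 6, pink 4, red 3.
The minimum is 3, held uniquely by red.

red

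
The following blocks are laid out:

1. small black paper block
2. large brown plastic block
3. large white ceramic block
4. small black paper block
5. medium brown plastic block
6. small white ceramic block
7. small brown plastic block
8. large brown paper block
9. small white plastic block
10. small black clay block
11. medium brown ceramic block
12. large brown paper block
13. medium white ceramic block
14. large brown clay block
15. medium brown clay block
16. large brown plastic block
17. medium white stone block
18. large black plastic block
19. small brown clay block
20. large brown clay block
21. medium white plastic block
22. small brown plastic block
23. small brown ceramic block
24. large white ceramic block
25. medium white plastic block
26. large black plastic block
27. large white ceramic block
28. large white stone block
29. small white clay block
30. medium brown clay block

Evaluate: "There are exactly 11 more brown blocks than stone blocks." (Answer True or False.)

|brown blocks| = 14.
|stone blocks| = 2.
The claim requires 14 − 2 (= 12) to equal 11, which does not hold.

False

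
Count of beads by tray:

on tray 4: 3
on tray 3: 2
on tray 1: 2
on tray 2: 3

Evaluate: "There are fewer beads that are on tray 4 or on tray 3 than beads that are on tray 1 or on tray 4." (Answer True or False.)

There are 5 beads on tray 4 or on tray 3.
There are 5 beads on tray 1 or on tray 4.
The claim requires 5 < 5, which does not hold.

False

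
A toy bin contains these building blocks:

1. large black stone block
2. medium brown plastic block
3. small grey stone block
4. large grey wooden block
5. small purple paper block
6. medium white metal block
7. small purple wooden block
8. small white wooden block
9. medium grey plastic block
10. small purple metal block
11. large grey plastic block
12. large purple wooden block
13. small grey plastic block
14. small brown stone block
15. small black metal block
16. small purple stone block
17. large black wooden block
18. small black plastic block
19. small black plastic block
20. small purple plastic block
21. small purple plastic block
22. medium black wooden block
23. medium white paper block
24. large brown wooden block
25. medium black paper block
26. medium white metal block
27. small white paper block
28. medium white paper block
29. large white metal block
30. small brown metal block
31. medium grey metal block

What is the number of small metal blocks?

3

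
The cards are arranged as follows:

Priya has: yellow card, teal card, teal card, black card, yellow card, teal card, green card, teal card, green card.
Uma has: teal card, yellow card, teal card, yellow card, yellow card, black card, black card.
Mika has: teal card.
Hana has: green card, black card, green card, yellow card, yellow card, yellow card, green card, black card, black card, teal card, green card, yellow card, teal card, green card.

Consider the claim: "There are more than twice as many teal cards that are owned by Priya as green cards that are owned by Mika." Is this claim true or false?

Count of teal cards owned by Priya: 4.
Count of green cards owned by Mika: 0.
The claim requires 4 > 2 × 0 = 0, which holds.

True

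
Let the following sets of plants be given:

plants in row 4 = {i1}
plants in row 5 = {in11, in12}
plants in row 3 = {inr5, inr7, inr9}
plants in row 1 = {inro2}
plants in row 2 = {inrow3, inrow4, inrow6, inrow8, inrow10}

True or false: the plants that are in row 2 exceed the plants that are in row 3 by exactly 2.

True

plants in row 2: 5.
plants in row 3: 3.
The claim requires 5 − 3 (= 2) to equal 2, which holds.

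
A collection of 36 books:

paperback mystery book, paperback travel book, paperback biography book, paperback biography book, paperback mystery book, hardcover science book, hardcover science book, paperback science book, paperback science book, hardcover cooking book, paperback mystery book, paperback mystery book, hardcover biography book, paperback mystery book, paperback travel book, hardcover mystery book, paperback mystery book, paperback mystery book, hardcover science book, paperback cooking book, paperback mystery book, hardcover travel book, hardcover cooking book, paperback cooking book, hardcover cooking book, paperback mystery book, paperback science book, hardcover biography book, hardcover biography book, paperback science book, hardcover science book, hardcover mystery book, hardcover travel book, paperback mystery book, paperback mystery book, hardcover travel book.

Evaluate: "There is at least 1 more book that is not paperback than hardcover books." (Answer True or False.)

False

books that are not paperback: 15.
hardcover books: 15.
The claim requires 15 − 15 = 0 ≥ 1, which does not hold.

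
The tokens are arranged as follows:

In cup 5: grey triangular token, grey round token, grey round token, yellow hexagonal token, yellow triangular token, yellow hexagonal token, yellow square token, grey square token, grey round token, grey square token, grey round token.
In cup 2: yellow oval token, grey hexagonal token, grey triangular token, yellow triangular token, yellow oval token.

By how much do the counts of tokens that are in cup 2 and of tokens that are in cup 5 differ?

tokens in cup 2: 5. tokens in cup 5: 11.
|5 − 11| = 11 − 5 = 6.

6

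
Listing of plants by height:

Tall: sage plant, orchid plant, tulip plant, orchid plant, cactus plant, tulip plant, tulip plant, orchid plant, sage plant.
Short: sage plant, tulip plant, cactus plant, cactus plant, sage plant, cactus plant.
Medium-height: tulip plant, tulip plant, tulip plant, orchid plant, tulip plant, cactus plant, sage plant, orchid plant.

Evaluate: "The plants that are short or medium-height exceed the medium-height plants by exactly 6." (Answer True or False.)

True

plants that are short or medium-height: 14.
medium-height plants: 8.
The claim requires 14 − 8 (= 6) to equal 6, which holds.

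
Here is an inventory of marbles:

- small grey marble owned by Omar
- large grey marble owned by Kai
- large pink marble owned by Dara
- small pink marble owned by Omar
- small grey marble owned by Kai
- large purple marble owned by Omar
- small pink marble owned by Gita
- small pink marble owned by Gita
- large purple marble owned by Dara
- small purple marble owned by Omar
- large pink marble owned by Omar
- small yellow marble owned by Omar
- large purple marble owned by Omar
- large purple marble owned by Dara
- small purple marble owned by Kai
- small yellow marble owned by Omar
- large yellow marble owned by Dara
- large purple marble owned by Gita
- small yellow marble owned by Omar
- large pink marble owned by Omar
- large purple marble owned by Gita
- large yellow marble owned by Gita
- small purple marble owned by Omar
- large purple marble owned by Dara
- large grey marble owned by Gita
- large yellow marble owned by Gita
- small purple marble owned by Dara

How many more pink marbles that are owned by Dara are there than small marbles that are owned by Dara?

0

pink marbles owned by Dara: 1.
small marbles owned by Dara: 1.
1 − 1 = 0.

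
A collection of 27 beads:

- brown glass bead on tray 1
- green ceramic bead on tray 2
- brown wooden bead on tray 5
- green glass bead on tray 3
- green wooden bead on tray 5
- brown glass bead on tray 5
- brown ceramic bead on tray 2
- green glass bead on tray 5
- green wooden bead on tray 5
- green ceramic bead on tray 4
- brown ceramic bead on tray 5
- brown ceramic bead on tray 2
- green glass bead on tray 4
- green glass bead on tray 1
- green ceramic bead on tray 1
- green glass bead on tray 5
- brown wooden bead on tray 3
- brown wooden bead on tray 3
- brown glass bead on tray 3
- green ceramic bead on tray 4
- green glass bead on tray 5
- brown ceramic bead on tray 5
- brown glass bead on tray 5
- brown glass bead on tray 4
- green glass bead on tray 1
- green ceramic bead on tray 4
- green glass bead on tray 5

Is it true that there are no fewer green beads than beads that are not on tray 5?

|green beads| = 15.
|beads that are not on tray 5| = 16.
The claim requires 15 ≥ 16, which does not hold.

False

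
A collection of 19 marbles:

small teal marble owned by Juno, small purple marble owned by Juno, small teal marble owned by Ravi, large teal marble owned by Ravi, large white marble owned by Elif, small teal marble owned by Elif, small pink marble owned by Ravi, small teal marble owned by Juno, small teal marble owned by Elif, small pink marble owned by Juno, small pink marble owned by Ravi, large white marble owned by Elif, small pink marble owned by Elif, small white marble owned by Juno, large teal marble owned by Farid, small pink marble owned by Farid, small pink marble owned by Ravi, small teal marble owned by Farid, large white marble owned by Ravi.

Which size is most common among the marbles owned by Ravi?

small

Counts by size (restricted to marbles owned by Ravi): small 4, large 2.
The maximum is 4, held uniquely by small.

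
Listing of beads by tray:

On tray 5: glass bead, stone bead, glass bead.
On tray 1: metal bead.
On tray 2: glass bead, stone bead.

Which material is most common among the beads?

glass

Counts by material: glass 3, stone 2, metal 1.
The maximum is 3, held uniquely by glass.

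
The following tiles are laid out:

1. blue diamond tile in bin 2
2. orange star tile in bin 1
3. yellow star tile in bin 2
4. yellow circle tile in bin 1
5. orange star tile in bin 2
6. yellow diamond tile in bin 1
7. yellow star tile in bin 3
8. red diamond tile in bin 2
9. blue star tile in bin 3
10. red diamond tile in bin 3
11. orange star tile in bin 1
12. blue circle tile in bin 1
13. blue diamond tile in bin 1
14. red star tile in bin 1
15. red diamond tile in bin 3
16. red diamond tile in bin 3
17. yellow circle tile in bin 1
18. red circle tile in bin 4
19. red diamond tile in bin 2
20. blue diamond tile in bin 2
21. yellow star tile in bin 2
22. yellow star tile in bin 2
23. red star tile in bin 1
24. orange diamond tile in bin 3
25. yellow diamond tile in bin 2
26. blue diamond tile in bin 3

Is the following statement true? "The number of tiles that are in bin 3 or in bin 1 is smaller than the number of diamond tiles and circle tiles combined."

There are 16 tiles in bin 3 or in bin 1.
diamond tiles: 12; circle tiles: 4; combined: 12 + 4 = 16.
The claim requires 16 < 16, which does not hold.

False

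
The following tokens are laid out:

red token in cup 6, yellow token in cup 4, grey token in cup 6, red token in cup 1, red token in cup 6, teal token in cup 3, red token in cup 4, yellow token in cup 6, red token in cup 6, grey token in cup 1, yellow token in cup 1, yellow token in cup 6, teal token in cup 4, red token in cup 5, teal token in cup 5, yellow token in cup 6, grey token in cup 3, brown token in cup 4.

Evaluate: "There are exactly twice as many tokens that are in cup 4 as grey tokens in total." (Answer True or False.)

False

tokens in cup 4: 4.
grey tokens: 3.
The claim requires 4 = 2 × 3 = 6, which does not hold.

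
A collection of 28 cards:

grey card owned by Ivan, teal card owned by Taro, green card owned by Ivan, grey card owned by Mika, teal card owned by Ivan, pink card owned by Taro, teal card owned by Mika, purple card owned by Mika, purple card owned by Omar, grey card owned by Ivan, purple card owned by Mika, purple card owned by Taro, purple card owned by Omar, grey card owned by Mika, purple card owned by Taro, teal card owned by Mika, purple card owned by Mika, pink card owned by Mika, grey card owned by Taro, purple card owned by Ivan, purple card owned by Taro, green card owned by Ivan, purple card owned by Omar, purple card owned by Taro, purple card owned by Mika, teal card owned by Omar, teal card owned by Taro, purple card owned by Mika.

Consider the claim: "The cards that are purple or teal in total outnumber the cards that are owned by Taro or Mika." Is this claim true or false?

|cards that are purple or teal| = 19.
|cards owned by Taro or Mika| = 18.
The claim requires 19 > 18, which holds.

True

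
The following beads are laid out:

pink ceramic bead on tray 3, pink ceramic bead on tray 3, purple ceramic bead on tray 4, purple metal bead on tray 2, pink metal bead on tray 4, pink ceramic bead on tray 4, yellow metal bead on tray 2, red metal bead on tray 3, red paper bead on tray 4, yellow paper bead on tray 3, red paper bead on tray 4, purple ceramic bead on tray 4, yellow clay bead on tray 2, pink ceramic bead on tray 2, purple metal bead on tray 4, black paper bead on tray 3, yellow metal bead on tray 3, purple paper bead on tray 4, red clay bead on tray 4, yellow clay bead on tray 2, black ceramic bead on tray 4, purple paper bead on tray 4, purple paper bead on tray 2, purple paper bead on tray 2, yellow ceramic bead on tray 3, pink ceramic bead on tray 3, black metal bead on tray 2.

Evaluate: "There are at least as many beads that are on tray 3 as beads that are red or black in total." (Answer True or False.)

beads on tray 3: 8.
beads that are red or black: 7.
The claim requires 8 ≥ 7, which holds.

True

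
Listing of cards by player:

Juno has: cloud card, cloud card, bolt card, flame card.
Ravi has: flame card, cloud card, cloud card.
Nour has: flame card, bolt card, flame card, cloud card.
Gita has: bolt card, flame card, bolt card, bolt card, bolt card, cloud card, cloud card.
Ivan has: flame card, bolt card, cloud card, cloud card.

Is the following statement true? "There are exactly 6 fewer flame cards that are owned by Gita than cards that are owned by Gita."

True

Count of flame cards owned by Gita: 1.
Count of cards owned by Gita: 7.
The claim requires 7 − 1 (= 6) to equal 6, which holds.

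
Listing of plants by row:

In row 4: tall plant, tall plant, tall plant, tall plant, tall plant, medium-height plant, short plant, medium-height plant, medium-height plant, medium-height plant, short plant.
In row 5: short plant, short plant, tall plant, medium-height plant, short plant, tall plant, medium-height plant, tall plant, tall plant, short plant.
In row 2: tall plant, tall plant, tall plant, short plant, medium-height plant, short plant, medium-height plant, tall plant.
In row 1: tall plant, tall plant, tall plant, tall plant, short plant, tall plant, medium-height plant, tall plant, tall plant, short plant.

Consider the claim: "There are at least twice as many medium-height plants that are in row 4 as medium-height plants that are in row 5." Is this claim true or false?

True

medium-height plants in row 4: 4.
medium-height plants in row 5: 2.
The claim requires 4 ≥ 2 × 2 = 4, which holds.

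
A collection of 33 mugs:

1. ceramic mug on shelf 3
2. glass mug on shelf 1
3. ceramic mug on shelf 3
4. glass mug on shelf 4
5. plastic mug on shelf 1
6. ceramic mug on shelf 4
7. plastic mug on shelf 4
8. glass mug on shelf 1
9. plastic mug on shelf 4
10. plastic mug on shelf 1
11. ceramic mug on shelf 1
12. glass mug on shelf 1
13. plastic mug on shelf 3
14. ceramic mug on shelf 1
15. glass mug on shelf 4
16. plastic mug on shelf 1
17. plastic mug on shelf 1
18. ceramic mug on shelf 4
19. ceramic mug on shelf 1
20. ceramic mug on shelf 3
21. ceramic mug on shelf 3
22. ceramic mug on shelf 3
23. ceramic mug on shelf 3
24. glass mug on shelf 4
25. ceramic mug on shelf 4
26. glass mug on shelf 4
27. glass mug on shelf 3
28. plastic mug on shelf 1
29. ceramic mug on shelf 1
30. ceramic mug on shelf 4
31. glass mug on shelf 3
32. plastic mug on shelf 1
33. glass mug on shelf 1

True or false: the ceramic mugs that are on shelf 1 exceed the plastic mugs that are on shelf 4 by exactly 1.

False

There are 4 ceramic mugs on shelf 1.
There are 2 plastic mugs on shelf 4.
The claim requires 4 − 2 (= 2) to equal 1, which does not hold.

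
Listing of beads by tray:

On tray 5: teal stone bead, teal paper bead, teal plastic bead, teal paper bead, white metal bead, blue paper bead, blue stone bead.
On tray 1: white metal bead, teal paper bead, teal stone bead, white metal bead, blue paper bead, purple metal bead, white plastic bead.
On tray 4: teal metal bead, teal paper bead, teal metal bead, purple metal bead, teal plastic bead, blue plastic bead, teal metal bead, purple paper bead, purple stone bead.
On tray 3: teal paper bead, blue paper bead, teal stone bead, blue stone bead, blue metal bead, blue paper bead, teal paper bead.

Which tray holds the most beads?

Counts by tray: tray 4→9, tray 5→7, tray 3→7, tray 1→7.
The maximum is 9, held uniquely by tray 4.

tray 4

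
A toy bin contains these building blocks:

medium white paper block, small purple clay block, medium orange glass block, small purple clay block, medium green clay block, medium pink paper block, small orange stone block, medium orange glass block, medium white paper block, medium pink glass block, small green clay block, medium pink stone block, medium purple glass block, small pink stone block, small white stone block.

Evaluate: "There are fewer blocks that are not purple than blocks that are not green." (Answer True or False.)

There are 12 blocks that are not purple.
There are 13 blocks that are not green.
The claim requires 12 < 13, which holds.

True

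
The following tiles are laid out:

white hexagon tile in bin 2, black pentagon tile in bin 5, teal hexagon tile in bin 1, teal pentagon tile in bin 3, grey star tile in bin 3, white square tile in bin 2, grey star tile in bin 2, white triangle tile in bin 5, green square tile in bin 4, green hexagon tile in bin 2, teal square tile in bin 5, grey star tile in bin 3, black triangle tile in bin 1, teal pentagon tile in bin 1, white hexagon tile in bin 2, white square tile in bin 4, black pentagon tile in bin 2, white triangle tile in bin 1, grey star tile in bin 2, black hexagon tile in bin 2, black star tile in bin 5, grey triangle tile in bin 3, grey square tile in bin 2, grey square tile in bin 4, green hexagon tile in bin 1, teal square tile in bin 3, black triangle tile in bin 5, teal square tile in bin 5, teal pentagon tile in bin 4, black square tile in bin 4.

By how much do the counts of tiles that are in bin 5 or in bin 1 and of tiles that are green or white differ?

tiles in bin 5 or in bin 1: 11. tiles that are green or white: 9.
|11 − 9| = 11 − 9 = 2.

2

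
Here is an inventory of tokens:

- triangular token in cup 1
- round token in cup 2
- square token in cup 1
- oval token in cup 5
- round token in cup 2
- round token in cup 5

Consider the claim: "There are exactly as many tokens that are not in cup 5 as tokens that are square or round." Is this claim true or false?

True

|tokens that are not in cup 5| = 4.
|tokens that are square or round| = 4.
The claim requires 4 = 4, which holds.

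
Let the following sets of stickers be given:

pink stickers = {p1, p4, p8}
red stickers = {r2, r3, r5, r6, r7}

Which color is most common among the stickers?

Counts by color: red 5, pink 3.
The maximum is 5, held uniquely by red.

red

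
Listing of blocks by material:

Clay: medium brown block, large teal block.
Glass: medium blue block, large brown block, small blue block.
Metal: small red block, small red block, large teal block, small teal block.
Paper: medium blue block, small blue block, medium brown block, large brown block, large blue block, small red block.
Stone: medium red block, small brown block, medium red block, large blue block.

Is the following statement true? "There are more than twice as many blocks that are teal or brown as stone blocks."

False

|blocks that are teal or brown| = 8.
|stone blocks| = 4.
The claim requires 8 > 2 × 4 = 8, which does not hold.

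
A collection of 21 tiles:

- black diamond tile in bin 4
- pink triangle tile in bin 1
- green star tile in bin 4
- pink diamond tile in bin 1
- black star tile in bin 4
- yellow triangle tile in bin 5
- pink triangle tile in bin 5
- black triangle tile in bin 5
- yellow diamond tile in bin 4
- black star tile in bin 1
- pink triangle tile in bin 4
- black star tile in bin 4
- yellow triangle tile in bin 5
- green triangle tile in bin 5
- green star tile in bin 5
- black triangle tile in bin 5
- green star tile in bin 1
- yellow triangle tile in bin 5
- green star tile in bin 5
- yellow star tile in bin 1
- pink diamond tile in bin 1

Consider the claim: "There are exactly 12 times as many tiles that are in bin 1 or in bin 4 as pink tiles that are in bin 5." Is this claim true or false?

tiles in bin 1 or in bin 4: 12.
pink tiles in bin 5: 1.
The claim requires 12 = 12 × 1 = 12, which holds.

True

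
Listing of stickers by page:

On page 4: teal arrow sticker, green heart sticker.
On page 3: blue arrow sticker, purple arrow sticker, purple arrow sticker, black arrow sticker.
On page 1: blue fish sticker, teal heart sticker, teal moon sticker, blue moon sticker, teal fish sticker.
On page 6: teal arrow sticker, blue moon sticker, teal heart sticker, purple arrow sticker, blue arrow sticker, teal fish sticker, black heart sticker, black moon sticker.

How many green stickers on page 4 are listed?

1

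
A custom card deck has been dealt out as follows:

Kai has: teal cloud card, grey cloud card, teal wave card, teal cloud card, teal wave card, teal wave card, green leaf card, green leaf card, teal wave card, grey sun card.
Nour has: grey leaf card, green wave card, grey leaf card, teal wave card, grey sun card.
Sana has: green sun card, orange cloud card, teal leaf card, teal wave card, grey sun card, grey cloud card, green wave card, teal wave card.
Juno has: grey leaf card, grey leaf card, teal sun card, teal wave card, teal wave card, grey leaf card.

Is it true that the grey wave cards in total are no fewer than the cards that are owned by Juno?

There are 0 grey wave cards.
Count of cards owned by Juno: 6.
The claim requires 0 ≥ 6, which does not hold.

False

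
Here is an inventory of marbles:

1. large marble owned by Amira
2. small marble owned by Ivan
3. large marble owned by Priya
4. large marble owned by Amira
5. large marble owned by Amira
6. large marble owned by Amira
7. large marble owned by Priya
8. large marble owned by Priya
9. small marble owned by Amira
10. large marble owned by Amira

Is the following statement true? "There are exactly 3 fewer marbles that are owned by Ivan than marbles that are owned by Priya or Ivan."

|marbles owned by Ivan| = 1.
|marbles owned by Priya or Ivan| = 4.
The claim requires 4 − 1 (= 3) to equal 3, which holds.

True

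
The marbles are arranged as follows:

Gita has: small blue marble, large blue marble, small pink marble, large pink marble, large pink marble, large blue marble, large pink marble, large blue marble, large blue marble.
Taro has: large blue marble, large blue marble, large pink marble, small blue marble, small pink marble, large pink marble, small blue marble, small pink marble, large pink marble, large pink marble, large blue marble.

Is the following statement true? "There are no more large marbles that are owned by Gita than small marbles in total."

False

Count of large marbles owned by Gita: 7.
There are 6 small marbles.
The claim requires 7 ≤ 6, which does not hold.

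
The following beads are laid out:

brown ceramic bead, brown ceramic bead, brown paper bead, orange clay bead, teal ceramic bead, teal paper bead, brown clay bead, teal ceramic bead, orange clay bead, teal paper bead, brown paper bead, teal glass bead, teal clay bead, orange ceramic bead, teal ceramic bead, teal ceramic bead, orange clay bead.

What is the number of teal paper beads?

2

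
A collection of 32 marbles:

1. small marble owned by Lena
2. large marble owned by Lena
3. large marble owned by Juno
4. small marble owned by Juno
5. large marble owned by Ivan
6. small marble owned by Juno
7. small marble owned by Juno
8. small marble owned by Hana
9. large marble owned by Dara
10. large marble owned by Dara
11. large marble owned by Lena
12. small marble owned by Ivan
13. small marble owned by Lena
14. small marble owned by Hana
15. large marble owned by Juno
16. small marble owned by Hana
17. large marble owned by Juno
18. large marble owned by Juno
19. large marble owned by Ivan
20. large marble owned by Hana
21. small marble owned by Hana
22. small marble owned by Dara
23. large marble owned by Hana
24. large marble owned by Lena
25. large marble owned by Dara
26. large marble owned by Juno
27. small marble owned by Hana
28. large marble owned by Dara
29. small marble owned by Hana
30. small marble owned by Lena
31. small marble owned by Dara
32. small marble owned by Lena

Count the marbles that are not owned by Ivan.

Total marbles: 32; with the excluded value: 3; remaining 32 − 3 = 29.

29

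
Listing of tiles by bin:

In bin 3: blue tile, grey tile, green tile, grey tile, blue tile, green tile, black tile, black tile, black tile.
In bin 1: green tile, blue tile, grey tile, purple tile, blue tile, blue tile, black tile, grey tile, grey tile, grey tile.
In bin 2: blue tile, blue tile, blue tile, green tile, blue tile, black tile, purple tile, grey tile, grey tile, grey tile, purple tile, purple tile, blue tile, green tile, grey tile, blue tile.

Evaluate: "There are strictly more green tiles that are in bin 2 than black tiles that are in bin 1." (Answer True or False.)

|green tiles in bin 2| = 2.
|black tiles in bin 1| = 1.
The claim requires 2 > 1, which holds.

True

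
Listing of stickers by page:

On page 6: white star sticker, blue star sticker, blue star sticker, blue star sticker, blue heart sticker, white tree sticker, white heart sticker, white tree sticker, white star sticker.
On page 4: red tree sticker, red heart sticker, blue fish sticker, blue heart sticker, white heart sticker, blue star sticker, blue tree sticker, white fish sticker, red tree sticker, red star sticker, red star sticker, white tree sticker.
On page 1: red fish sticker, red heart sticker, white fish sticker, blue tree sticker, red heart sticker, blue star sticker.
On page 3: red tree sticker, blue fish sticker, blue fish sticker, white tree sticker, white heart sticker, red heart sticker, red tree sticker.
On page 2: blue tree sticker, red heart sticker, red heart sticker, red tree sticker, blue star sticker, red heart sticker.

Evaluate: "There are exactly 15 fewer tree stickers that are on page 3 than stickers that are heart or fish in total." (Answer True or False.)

True

|tree stickers on page 3| = 3.
|stickers that are heart or fish| = 18.
The claim requires 18 − 3 (= 15) to equal 15, which holds.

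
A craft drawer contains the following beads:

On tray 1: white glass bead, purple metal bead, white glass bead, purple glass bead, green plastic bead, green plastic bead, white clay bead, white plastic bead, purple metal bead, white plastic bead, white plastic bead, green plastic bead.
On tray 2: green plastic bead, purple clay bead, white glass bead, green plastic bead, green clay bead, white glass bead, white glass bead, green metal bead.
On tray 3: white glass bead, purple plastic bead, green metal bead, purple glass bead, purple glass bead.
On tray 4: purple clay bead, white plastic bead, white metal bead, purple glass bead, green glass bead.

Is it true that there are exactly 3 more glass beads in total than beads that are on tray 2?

glass beads: 11.
beads on tray 2: 8.
The claim requires 11 − 8 (= 3) to equal 3, which holds.

True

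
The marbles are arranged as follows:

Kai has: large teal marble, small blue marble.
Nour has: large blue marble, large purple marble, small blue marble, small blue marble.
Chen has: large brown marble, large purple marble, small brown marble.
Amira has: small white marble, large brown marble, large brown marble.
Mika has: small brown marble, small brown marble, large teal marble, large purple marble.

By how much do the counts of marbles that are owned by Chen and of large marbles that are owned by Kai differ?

2

marbles owned by Chen: 3. large marbles owned by Kai: 1.
|3 − 1| = 3 − 1 = 2.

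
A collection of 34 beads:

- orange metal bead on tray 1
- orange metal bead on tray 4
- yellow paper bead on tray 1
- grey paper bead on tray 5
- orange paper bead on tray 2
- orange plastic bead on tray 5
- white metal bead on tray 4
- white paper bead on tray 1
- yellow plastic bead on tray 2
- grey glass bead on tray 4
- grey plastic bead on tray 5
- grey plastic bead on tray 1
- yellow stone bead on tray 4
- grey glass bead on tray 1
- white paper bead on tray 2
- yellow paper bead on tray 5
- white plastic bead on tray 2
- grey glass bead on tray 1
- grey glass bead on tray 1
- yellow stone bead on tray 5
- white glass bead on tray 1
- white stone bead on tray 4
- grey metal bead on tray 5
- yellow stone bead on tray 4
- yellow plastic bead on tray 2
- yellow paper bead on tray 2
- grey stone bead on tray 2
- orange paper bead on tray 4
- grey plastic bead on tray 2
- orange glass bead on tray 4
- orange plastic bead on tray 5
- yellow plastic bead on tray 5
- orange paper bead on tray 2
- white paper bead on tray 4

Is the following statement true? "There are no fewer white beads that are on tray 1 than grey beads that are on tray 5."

False

white beads on tray 1: 2.
grey beads on tray 5: 3.
The claim requires 2 ≥ 3, which does not hold.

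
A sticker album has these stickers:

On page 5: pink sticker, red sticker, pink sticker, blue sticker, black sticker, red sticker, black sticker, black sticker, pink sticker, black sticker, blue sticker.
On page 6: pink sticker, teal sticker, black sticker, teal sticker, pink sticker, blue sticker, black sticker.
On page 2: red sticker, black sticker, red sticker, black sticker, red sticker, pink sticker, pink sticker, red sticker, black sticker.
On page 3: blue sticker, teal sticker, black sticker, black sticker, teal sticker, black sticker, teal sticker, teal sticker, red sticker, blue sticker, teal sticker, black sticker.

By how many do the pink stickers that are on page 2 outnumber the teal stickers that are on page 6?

0

pink stickers on page 2: 2.
teal stickers on page 6: 2.
2 − 2 = 0.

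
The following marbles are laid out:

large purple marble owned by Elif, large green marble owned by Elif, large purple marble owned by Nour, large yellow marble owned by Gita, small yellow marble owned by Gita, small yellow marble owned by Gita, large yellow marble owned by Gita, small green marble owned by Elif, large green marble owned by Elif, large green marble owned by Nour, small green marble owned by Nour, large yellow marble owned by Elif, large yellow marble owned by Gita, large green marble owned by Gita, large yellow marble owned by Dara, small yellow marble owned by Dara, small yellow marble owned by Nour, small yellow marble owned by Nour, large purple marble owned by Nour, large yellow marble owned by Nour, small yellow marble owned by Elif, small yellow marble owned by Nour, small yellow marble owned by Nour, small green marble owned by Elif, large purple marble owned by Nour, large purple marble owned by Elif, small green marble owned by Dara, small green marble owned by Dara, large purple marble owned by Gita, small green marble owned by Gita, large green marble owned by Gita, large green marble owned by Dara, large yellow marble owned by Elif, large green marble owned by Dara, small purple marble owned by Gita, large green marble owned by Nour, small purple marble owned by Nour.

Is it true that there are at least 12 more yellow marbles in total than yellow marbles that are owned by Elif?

True

There are 15 yellow marbles.
Count of yellow marbles owned by Elif: 3.
The claim requires 15 − 3 = 12 ≥ 12, which holds.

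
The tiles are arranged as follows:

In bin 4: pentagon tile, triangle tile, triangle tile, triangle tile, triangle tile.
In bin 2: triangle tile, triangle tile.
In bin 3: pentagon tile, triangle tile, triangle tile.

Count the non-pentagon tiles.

Total tiles: 10; with the excluded value: 2; remaining 10 − 2 = 8.

8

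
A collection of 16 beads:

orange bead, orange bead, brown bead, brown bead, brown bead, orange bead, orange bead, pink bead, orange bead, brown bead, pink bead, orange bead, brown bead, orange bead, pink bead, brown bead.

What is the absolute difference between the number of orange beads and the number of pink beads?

4

orange beads: 7. pink beads: 3.
|7 − 3| = 7 − 3 = 4.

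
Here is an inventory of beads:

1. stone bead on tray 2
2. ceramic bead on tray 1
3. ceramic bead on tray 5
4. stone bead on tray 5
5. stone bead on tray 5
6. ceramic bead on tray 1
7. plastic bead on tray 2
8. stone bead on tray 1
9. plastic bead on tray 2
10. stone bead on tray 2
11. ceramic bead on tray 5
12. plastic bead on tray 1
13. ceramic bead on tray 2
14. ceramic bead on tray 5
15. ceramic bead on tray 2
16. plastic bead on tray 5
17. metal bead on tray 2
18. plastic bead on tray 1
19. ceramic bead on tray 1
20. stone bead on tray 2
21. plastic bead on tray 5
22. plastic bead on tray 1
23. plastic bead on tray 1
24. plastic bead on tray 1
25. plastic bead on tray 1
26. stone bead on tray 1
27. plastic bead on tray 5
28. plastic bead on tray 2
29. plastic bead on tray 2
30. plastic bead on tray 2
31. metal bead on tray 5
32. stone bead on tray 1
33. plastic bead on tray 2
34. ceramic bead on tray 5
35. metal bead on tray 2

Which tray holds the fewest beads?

Counts by tray: tray 2→13, tray 1→12, tray 5→10.
The minimum is 10, held uniquely by tray 5.

tray 5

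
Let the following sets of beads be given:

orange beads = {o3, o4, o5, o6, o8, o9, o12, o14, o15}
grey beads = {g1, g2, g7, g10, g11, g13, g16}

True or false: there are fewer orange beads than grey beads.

orange beads: 9.
grey beads: 7.
The claim requires 9 < 7, which does not hold.

False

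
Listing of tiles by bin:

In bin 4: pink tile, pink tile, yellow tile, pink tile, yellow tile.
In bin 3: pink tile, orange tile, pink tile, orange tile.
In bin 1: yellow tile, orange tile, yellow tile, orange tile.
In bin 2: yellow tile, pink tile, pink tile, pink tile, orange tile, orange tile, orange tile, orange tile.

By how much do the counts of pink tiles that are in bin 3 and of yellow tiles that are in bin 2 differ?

1

pink tiles in bin 3: 2. yellow tiles in bin 2: 1.
|2 − 1| = 2 − 1 = 1.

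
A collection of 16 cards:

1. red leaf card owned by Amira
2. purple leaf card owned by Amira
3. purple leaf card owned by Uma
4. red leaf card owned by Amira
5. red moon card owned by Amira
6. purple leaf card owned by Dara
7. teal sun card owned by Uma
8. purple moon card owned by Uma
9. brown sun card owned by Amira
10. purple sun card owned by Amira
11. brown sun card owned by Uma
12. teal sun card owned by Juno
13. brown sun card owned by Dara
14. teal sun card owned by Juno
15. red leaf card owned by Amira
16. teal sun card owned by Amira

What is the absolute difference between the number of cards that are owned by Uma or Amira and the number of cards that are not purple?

cards owned by Uma or Amira: 12. cards that are not purple: 11.
|12 − 11| = 12 − 11 = 1.

1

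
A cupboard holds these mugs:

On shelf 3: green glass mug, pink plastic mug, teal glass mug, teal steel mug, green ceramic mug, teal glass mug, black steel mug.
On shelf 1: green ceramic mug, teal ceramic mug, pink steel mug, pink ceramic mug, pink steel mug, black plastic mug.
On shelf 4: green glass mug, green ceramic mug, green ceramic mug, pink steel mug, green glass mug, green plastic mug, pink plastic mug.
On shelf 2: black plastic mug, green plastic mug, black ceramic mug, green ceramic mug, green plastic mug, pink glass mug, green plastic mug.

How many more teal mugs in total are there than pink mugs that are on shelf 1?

1

teal mugs: 4.
pink mugs on shelf 1: 3.
4 − 3 = 1.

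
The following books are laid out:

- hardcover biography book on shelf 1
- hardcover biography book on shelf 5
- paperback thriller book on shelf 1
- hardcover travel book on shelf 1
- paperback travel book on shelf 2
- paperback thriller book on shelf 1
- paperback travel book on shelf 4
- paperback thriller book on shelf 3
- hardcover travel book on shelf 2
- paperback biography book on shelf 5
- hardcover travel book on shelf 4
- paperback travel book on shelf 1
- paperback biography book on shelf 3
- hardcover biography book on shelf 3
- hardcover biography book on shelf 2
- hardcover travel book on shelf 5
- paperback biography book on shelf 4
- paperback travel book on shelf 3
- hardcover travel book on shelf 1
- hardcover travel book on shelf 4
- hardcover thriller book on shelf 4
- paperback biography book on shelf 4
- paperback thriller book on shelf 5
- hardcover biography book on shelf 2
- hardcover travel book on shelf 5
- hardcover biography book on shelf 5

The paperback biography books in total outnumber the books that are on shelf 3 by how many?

0

paperback biography books: 4.
books on shelf 3: 4.
4 − 4 = 0.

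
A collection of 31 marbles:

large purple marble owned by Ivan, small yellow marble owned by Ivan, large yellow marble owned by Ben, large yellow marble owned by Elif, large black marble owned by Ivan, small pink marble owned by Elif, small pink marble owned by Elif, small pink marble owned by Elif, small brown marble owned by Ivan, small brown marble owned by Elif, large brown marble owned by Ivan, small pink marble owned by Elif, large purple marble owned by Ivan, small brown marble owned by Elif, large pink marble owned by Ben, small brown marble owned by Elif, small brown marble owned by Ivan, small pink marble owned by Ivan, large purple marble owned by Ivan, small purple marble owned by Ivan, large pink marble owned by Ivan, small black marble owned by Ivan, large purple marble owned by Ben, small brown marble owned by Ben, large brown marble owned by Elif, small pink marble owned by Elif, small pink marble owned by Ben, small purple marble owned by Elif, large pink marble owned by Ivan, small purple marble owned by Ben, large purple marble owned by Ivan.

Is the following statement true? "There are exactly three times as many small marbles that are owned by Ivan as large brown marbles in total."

small marbles owned by Ivan: 6.
large brown marbles: 2.
The claim requires 6 = 3 × 2 = 6, which holds.

True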